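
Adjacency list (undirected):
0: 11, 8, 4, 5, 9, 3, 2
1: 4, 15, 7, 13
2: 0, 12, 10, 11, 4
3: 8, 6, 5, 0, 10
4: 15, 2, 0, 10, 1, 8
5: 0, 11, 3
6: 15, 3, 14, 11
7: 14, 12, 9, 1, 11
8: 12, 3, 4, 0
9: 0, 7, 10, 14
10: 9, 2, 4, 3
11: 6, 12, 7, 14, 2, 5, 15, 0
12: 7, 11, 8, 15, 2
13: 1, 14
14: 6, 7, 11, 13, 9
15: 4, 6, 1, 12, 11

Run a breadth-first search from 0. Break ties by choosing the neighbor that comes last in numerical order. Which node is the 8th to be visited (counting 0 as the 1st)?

Visit 0; enqueue 11, 9, 8, 5, 4, 3, 2 → queue [11, 9, 8, 5, 4, 3, 2]
Visit 11; enqueue 15, 14, 12, 7, 6 → queue [9, 8, 5, 4, 3, 2, 15, 14, 12, 7, 6]
Visit 9; enqueue 10 → queue [8, 5, 4, 3, 2, 15, 14, 12, 7, 6, 10]
Visit 8 → queue [5, 4, 3, 2, 15, 14, 12, 7, 6, 10]
Visit 5 → queue [4, 3, 2, 15, 14, 12, 7, 6, 10]
Visit 4; enqueue 1 → queue [3, 2, 15, 14, 12, 7, 6, 10, 1]
Visit 3 → queue [2, 15, 14, 12, 7, 6, 10, 1]
Visit 2 → queue [15, 14, 12, 7, 6, 10, 1]
Visit 15 → queue [14, 12, 7, 6, 10, 1]
Visit 14; enqueue 13 → queue [12, 7, 6, 10, 1, 13]
Visit 12 → queue [7, 6, 10, 1, 13]
Visit 7 → queue [6, 10, 1, 13]
Visit 6 → queue [10, 1, 13]
Visit 10 → queue [1, 13]
Visit 1 → queue [13]
Visit 13 → queue []

Visit order: 0, 11, 9, 8, 5, 4, 3, 2, 15, 14, 12, 7, 6, 10, 1, 13

2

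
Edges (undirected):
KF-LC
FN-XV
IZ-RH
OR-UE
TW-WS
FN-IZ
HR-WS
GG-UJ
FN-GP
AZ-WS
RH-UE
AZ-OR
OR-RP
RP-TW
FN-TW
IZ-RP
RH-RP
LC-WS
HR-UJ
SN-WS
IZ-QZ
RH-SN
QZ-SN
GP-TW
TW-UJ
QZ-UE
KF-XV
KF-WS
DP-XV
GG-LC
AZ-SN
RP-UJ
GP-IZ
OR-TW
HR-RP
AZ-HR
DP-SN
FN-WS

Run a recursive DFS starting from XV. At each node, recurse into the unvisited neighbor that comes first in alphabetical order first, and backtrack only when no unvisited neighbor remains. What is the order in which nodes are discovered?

Visit XV
XV → DP
DP → SN
SN → AZ
AZ → HR
HR → RP
RP → IZ
IZ → FN
FN → GP
GP → TW
TW → OR
OR → UE
UE → QZ
UE → RH
TW → UJ
UJ → GG
GG → LC
LC → KF
KF → WS

XV, DP, SN, AZ, HR, RP, IZ, FN, GP, TW, OR, UE, QZ, RH, UJ, GG, LC, KF, WS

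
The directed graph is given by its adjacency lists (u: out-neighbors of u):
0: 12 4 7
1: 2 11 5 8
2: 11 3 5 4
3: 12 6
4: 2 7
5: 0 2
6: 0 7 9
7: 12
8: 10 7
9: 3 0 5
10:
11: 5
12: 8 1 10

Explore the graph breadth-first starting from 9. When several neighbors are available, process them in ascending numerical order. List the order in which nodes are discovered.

Visit 9; enqueue 0, 3, 5 → queue [0, 3, 5]
Visit 0; enqueue 4, 7, 12 → queue [3, 5, 4, 7, 12]
Visit 3; enqueue 6 → queue [5, 4, 7, 12, 6]
Visit 5; enqueue 2 → queue [4, 7, 12, 6, 2]
Visit 4 → queue [7, 12, 6, 2]
Visit 7 → queue [12, 6, 2]
Visit 12; enqueue 1, 8, 10 → queue [6, 2, 1, 8, 10]
Visit 6 → queue [2, 1, 8, 10]
Visit 2; enqueue 11 → queue [1, 8, 10, 11]
Visit 1 → queue [8, 10, 11]
Visit 8 → queue [10, 11]
Visit 10 → queue [11]
Visit 11 → queue []

9 0 3 5 4 7 12 6 2 1 8 10 11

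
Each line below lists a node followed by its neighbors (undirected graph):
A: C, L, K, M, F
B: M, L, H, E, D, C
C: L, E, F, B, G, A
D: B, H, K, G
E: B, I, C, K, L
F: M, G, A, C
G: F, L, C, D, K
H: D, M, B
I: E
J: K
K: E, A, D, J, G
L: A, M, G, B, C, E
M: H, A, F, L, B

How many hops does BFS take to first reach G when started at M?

2

Level 0: M
Level 1: A, B, F, H, L
Level 2: C, D, E, G, K
Level 3: I, J
G first appears at level 2.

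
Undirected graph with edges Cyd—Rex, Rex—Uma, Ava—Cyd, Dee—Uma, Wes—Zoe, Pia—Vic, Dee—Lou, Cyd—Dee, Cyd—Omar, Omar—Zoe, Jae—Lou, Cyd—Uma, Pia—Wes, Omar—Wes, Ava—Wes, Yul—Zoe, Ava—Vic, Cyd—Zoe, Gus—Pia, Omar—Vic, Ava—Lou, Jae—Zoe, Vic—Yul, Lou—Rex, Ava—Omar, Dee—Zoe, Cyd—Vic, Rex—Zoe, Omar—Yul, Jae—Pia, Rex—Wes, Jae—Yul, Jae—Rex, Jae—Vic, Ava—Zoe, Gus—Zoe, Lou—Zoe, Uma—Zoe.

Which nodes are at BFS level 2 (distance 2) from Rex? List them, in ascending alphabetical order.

Ava, Dee, Gus, Omar, Pia, Vic, Yul

Level 0: Rex
Level 1: Cyd, Jae, Lou, Uma, Wes, Zoe
Level 2: Ava, Dee, Gus, Omar, Pia, Vic, Yul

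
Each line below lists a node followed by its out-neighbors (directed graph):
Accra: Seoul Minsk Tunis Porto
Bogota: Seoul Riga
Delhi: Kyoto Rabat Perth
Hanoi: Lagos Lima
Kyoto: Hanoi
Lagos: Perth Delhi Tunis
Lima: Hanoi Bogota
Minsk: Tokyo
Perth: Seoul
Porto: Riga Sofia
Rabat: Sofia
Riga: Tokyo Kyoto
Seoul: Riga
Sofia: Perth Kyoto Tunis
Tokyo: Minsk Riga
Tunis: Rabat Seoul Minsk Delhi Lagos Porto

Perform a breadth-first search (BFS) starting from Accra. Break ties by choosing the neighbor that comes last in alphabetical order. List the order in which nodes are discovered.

Accra, Tunis, Seoul, Porto, Minsk, Rabat, Lagos, Delhi, Riga, Sofia, Tokyo, Perth, Kyoto, Hanoi, Lima, Bogota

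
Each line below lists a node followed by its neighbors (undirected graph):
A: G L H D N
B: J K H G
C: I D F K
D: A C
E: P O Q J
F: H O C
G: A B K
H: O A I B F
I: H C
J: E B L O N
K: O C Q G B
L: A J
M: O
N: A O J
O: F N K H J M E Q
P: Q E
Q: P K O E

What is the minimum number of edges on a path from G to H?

2

Level 0: G
Level 1: A, B, K
Level 2: C, D, H, J, L, N, O, Q
Level 3: E, F, I, M, P
H first appears at level 2.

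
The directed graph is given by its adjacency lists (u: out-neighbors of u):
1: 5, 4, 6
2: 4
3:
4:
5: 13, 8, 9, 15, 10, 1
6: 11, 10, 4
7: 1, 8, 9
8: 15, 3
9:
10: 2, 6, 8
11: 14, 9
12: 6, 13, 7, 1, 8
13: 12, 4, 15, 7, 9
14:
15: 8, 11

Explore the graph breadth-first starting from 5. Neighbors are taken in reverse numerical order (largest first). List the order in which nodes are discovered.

Visit 5; enqueue 15, 13, 10, 9, 8, 1 → queue [15, 13, 10, 9, 8, 1]
Visit 15; enqueue 11 → queue [13, 10, 9, 8, 1, 11]
Visit 13; enqueue 12, 7, 4 → queue [10, 9, 8, 1, 11, 12, 7, 4]
Visit 10; enqueue 6, 2 → queue [9, 8, 1, 11, 12, 7, 4, 6, 2]
Visit 9 → queue [8, 1, 11, 12, 7, 4, 6, 2]
Visit 8; enqueue 3 → queue [1, 11, 12, 7, 4, 6, 2, 3]
Visit 1 → queue [11, 12, 7, 4, 6, 2, 3]
Visit 11; enqueue 14 → queue [12, 7, 4, 6, 2, 3, 14]
Visit 12 → queue [7, 4, 6, 2, 3, 14]
Visit 7 → queue [4, 6, 2, 3, 14]
Visit 4 → queue [6, 2, 3, 14]
Visit 6 → queue [2, 3, 14]
Visit 2 → queue [3, 14]
Visit 3 → queue [14]
Visit 14 → queue []

5 -> 15 -> 13 -> 10 -> 9 -> 8 -> 1 -> 11 -> 12 -> 7 -> 4 -> 6 -> 2 -> 3 -> 14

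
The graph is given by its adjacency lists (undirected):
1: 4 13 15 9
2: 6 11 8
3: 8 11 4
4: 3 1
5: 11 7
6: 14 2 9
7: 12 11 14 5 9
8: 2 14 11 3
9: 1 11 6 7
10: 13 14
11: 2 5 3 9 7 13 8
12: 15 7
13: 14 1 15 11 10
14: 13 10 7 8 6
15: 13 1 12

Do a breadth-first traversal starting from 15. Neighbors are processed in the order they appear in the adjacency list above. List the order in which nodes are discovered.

Visit 15; enqueue 13, 1, 12 → queue [13, 1, 12]
Visit 13; enqueue 14, 11, 10 → queue [1, 12, 14, 11, 10]
Visit 1; enqueue 4, 9 → queue [12, 14, 11, 10, 4, 9]
Visit 12; enqueue 7 → queue [14, 11, 10, 4, 9, 7]
Visit 14; enqueue 8, 6 → queue [11, 10, 4, 9, 7, 8, 6]
Visit 11; enqueue 2, 5, 3 → queue [10, 4, 9, 7, 8, 6, 2, 5, 3]
Visit 10 → queue [4, 9, 7, 8, 6, 2, 5, 3]
Visit 4 → queue [9, 7, 8, 6, 2, 5, 3]
Visit 9 → queue [7, 8, 6, 2, 5, 3]
Visit 7 → queue [8, 6, 2, 5, 3]
Visit 8 → queue [6, 2, 5, 3]
Visit 6 → queue [2, 5, 3]
Visit 2 → queue [5, 3]
Visit 5 → queue [3]
Visit 3 → queue []

15 → 13 → 1 → 12 → 14 → 11 → 10 → 4 → 9 → 7 → 8 → 6 → 2 → 5 → 3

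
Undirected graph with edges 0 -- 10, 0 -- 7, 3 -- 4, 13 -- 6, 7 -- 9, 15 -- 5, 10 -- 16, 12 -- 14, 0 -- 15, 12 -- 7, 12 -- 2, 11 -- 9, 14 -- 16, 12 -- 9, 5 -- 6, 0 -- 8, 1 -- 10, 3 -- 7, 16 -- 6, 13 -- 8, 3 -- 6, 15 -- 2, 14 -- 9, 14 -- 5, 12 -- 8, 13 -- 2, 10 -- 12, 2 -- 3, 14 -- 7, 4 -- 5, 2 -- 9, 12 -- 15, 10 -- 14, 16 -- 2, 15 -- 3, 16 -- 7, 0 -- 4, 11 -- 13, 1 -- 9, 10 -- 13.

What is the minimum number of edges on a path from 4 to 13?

Level 0: 4
Level 1: 0, 3, 5
Level 2: 2, 6, 7, 8, 10, 14, 15
Level 3: 1, 9, 12, 13, 16
Level 4: 11
13 first appears at level 3.

3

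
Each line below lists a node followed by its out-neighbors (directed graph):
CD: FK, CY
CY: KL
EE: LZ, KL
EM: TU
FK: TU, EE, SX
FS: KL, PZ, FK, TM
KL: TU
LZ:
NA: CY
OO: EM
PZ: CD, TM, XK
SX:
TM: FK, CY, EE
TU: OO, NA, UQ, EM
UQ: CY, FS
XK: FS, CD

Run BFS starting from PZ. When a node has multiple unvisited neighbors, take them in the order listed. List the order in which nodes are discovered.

Visit PZ; enqueue CD, TM, XK → queue [CD, TM, XK]
Visit CD; enqueue FK, CY → queue [TM, XK, FK, CY]
Visit TM; enqueue EE → queue [XK, FK, CY, EE]
Visit XK; enqueue FS → queue [FK, CY, EE, FS]
Visit FK; enqueue TU, SX → queue [CY, EE, FS, TU, SX]
Visit CY; enqueue KL → queue [EE, FS, TU, SX, KL]
Visit EE; enqueue LZ → queue [FS, TU, SX, KL, LZ]
Visit FS → queue [TU, SX, KL, LZ]
Visit TU; enqueue OO, NA, UQ, EM → queue [SX, KL, LZ, OO, NA, UQ, EM]
Visit SX → queue [KL, LZ, OO, NA, UQ, EM]
Visit KL → queue [LZ, OO, NA, UQ, EM]
Visit LZ → queue [OO, NA, UQ, EM]
Visit OO → queue [NA, UQ, EM]
Visit NA → queue [UQ, EM]
Visit UQ → queue [EM]
Visit EM → queue []

PZ -> CD -> TM -> XK -> FK -> CY -> EE -> FS -> TU -> SX -> KL -> LZ -> OO -> NA -> UQ -> EM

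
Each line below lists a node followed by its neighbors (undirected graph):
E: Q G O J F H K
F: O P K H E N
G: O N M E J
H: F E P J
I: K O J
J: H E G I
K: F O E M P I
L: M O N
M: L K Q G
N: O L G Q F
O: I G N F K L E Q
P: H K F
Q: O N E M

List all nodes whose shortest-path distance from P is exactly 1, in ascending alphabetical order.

F, H, K

Level 0: P
Level 1: F, H, K
Level 2: E, I, J, M, N, O
Level 3: G, L, Q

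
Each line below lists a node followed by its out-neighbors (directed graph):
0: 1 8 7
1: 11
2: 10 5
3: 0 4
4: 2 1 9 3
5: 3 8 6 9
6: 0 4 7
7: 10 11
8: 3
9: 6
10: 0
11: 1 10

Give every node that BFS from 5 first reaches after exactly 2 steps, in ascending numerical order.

Level 0: 5
Level 1: 3, 6, 8, 9
Level 2: 0, 4, 7
Level 3: 1, 2, 10, 11

0, 4, 7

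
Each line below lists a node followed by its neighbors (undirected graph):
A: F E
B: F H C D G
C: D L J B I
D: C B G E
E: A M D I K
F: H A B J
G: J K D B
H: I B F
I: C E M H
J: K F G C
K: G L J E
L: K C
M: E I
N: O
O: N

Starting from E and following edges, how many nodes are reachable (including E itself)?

13

BFS from E visits: E, M, K, I, D, A, L, J, G, H, C, B, F
Reachable nodes: 13 of 15 total.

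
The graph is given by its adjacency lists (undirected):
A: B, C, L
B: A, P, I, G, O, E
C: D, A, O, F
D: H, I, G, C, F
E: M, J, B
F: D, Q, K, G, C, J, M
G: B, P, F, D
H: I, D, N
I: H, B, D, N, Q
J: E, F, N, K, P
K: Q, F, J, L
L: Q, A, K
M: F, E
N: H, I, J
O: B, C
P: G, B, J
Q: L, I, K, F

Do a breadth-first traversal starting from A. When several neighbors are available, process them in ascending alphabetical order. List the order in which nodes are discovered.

A, B, C, L, E, G, I, O, P, D, F, K, Q, J, M, H, N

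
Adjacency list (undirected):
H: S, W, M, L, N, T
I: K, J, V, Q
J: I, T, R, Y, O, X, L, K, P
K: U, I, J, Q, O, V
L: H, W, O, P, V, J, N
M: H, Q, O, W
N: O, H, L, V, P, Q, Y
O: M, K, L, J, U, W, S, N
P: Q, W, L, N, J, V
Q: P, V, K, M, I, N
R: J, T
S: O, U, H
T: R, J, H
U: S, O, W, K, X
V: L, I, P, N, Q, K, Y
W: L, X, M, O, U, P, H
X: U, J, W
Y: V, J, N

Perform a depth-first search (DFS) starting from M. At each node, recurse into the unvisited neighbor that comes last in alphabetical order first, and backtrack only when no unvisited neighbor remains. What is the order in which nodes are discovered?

M -> W -> X -> U -> S -> O -> N -> Y -> V -> Q -> P -> L -> J -> T -> R -> H -> K -> I

Visit M
M → W
W → X
X → U
U → S
S → O
O → N
N → Y
Y → V
V → Q
Q → P
P → L
L → J
J → T
T → R
T → H
J → K
K → I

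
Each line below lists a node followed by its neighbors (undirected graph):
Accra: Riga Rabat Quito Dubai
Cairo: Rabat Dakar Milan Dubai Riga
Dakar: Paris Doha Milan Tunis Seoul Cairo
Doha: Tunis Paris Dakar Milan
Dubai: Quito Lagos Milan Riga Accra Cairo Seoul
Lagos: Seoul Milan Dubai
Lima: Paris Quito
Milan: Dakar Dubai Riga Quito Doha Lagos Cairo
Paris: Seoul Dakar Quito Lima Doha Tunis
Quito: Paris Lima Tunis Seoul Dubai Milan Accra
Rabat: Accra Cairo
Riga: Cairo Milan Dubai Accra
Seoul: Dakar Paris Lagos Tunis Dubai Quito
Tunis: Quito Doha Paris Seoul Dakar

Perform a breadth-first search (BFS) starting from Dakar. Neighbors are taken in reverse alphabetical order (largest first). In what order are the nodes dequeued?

Visit Dakar; enqueue Tunis, Seoul, Paris, Milan, Doha, Cairo → queue [Tunis, Seoul, Paris, Milan, Doha, Cairo]
Visit Tunis; enqueue Quito → queue [Seoul, Paris, Milan, Doha, Cairo, Quito]
Visit Seoul; enqueue Lagos, Dubai → queue [Paris, Milan, Doha, Cairo, Quito, Lagos, Dubai]
Visit Paris; enqueue Lima → queue [Milan, Doha, Cairo, Quito, Lagos, Dubai, Lima]
Visit Milan; enqueue Riga → queue [Doha, Cairo, Quito, Lagos, Dubai, Lima, Riga]
Visit Doha → queue [Cairo, Quito, Lagos, Dubai, Lima, Riga]
Visit Cairo; enqueue Rabat → queue [Quito, Lagos, Dubai, Lima, Riga, Rabat]
Visit Quito; enqueue Accra → queue [Lagos, Dubai, Lima, Riga, Rabat, Accra]
Visit Lagos → queue [Dubai, Lima, Riga, Rabat, Accra]
Visit Dubai → queue [Lima, Riga, Rabat, Accra]
Visit Lima → queue [Riga, Rabat, Accra]
Visit Riga → queue [Rabat, Accra]
Visit Rabat → queue [Accra]
Visit Accra → queue []

Dakar Tunis Seoul Paris Milan Doha Cairo Quito Lagos Dubai Lima Riga Rabat Accra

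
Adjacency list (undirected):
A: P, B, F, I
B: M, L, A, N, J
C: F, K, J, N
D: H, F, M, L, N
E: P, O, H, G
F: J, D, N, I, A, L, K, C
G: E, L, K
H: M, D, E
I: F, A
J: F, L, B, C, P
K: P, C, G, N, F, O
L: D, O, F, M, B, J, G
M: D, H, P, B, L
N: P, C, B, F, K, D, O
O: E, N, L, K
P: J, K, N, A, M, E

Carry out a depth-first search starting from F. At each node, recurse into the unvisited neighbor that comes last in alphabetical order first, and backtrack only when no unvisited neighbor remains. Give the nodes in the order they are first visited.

Visit F
F → N
N → P
P → M
M → L
L → O
O → K
K → G
G → E
E → H
H → D
K → C
C → J
J → B
B → A
A → I

F N P M L O K G E H D C J B A I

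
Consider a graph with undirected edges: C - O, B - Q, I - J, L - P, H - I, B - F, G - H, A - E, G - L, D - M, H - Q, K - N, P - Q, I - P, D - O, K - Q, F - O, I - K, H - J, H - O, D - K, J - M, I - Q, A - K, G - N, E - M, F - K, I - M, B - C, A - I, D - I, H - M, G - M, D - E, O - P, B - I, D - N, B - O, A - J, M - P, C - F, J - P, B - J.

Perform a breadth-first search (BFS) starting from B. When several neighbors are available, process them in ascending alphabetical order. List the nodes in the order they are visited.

B -> C -> F -> I -> J -> O -> Q -> K -> A -> D -> H -> M -> P -> N -> E -> G -> L

Visit B; enqueue C, F, I, J, O, Q → queue [C, F, I, J, O, Q]
Visit C → queue [F, I, J, O, Q]
Visit F; enqueue K → queue [I, J, O, Q, K]
Visit I; enqueue A, D, H, M, P → queue [J, O, Q, K, A, D, H, M, P]
Visit J → queue [O, Q, K, A, D, H, M, P]
Visit O → queue [Q, K, A, D, H, M, P]
Visit Q → queue [K, A, D, H, M, P]
Visit K; enqueue N → queue [A, D, H, M, P, N]
Visit A; enqueue E → queue [D, H, M, P, N, E]
Visit D → queue [H, M, P, N, E]
Visit H; enqueue G → queue [M, P, N, E, G]
Visit M → queue [P, N, E, G]
Visit P; enqueue L → queue [N, E, G, L]
Visit N → queue [E, G, L]
Visit E → queue [G, L]
Visit G → queue [L]
Visit L → queue []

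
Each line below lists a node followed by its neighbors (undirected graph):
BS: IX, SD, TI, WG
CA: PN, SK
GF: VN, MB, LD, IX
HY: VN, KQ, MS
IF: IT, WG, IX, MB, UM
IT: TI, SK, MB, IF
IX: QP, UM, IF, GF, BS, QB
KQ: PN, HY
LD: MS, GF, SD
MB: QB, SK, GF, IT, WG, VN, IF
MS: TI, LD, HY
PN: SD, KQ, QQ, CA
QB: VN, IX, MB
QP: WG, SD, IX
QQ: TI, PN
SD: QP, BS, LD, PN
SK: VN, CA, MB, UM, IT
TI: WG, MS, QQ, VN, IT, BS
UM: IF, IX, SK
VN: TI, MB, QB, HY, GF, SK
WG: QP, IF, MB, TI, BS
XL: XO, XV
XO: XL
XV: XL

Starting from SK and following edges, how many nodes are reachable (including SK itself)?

21

BFS from SK visits: SK, CA, IT, MB, UM, VN, PN, IF, TI, GF, QB, WG, IX, HY, KQ, QQ, SD, BS, MS, LD, QP
Reachable nodes: 21 of 24 total.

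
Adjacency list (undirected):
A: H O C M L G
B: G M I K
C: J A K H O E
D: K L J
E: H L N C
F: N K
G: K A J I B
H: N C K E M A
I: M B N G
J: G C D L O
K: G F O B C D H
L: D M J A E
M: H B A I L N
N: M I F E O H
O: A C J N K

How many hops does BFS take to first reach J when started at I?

2

Level 0: I
Level 1: B, G, M, N
Level 2: A, E, F, H, J, K, L, O
Level 3: C, D
J first appears at level 2.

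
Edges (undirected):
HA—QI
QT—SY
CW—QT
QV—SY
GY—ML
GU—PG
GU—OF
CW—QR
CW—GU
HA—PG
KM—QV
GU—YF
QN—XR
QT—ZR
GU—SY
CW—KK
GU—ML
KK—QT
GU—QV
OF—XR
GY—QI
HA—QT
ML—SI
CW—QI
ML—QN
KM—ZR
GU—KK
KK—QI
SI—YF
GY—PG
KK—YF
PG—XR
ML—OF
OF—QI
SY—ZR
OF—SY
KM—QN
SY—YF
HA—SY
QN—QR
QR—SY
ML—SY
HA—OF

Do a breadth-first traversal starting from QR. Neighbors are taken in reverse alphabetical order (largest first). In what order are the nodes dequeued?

QR SY QN CW ZR YF QV QT OF ML HA GU XR KM QI KK SI GY PG

Visit QR; enqueue SY, QN, CW → queue [SY, QN, CW]
Visit SY; enqueue ZR, YF, QV, QT, OF, ML, HA, GU → queue [QN, CW, ZR, YF, QV, QT, OF, ML, HA, GU]
Visit QN; enqueue XR, KM → queue [CW, ZR, YF, QV, QT, OF, ML, HA, GU, XR, KM]
Visit CW; enqueue QI, KK → queue [ZR, YF, QV, QT, OF, ML, HA, GU, XR, KM, QI, KK]
Visit ZR → queue [YF, QV, QT, OF, ML, HA, GU, XR, KM, QI, KK]
Visit YF; enqueue SI → queue [QV, QT, OF, ML, HA, GU, XR, KM, QI, KK, SI]
Visit QV → queue [QT, OF, ML, HA, GU, XR, KM, QI, KK, SI]
Visit QT → queue [OF, ML, HA, GU, XR, KM, QI, KK, SI]
Visit OF → queue [ML, HA, GU, XR, KM, QI, KK, SI]
Visit ML; enqueue GY → queue [HA, GU, XR, KM, QI, KK, SI, GY]
Visit HA; enqueue PG → queue [GU, XR, KM, QI, KK, SI, GY, PG]
Visit GU → queue [XR, KM, QI, KK, SI, GY, PG]
Visit XR → queue [KM, QI, KK, SI, GY, PG]
Visit KM → queue [QI, KK, SI, GY, PG]
Visit QI → queue [KK, SI, GY, PG]
Visit KK → queue [SI, GY, PG]
Visit SI → queue [GY, PG]
Visit GY → queue [PG]
Visit PG → queue []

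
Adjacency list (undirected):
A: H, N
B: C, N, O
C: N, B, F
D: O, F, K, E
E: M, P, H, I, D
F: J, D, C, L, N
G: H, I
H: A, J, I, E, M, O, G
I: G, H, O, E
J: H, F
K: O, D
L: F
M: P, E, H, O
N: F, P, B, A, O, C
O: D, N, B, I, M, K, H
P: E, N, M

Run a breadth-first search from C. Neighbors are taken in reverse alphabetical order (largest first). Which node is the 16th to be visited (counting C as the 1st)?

Visit C; enqueue N, F, B → queue [N, F, B]
Visit N; enqueue P, O, A → queue [F, B, P, O, A]
Visit F; enqueue L, J, D → queue [B, P, O, A, L, J, D]
Visit B → queue [P, O, A, L, J, D]
Visit P; enqueue M, E → queue [O, A, L, J, D, M, E]
Visit O; enqueue K, I, H → queue [A, L, J, D, M, E, K, I, H]
Visit A → queue [L, J, D, M, E, K, I, H]
Visit L → queue [J, D, M, E, K, I, H]
Visit J → queue [D, M, E, K, I, H]
Visit D → queue [M, E, K, I, H]
Visit M → queue [E, K, I, H]
Visit E → queue [K, I, H]
Visit K → queue [I, H]
Visit I; enqueue G → queue [H, G]
Visit H → queue [G]
Visit G → queue []

Visit order: C, N, F, B, P, O, A, L, J, D, M, E, K, I, H, G

G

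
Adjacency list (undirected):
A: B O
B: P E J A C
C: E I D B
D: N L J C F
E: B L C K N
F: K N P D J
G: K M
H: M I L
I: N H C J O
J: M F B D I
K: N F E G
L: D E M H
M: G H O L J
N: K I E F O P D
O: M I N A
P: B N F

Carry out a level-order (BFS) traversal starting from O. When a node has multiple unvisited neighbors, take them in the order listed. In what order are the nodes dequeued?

Visit O; enqueue M, I, N, A → queue [M, I, N, A]
Visit M; enqueue G, H, L, J → queue [I, N, A, G, H, L, J]
Visit I; enqueue C → queue [N, A, G, H, L, J, C]
Visit N; enqueue K, E, F, P, D → queue [A, G, H, L, J, C, K, E, F, P, D]
Visit A; enqueue B → queue [G, H, L, J, C, K, E, F, P, D, B]
Visit G → queue [H, L, J, C, K, E, F, P, D, B]
Visit H → queue [L, J, C, K, E, F, P, D, B]
Visit L → queue [J, C, K, E, F, P, D, B]
Visit J → queue [C, K, E, F, P, D, B]
Visit C → queue [K, E, F, P, D, B]
Visit K → queue [E, F, P, D, B]
Visit E → queue [F, P, D, B]
Visit F → queue [P, D, B]
Visit P → queue [D, B]
Visit D → queue [B]
Visit B → queue []

O, M, I, N, A, G, H, L, J, C, K, E, F, P, D, B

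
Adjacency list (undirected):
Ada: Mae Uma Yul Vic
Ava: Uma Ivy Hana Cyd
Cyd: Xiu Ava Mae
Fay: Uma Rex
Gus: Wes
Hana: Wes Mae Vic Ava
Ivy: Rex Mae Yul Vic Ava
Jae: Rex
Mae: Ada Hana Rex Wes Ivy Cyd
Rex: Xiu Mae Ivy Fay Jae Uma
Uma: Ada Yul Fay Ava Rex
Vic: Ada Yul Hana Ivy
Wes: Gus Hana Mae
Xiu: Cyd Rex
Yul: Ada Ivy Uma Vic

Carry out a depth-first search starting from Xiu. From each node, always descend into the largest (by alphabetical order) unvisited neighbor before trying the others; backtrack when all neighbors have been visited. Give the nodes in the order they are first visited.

Xiu, Rex, Uma, Yul, Vic, Ivy, Mae, Wes, Hana, Ava, Cyd, Gus, Ada, Fay, Jae

Visit Xiu
Xiu → Rex
Rex → Uma
Uma → Yul
Yul → Vic
Vic → Ivy
Ivy → Mae
Mae → Wes
Wes → Hana
Hana → Ava
Ava → Cyd
Wes → Gus
Mae → Ada
Uma → Fay
Rex → Jae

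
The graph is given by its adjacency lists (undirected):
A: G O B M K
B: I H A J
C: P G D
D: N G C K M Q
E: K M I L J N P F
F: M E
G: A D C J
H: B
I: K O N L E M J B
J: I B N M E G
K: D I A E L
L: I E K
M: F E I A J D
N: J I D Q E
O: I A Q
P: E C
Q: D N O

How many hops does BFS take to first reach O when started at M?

Level 0: M
Level 1: A, D, E, F, I, J
Level 2: B, C, G, K, L, N, O, P, Q
Level 3: H
O first appears at level 2.

2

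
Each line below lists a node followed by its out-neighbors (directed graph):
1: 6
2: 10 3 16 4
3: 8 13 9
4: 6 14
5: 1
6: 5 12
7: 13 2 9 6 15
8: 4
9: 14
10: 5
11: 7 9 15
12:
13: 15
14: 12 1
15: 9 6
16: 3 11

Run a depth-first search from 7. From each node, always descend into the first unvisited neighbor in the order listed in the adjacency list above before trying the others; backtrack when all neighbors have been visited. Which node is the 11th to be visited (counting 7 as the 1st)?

10

Visit 7
7 → 13
13 → 15
15 → 9
9 → 14
14 → 12
14 → 1
1 → 6
6 → 5
7 → 2
2 → 10
2 → 3
3 → 8
8 → 4
2 → 16
16 → 11

Visit order: 7, 13, 15, 9, 14, 12, 1, 6, 5, 2, 10, 3, 8, 4, 16, 11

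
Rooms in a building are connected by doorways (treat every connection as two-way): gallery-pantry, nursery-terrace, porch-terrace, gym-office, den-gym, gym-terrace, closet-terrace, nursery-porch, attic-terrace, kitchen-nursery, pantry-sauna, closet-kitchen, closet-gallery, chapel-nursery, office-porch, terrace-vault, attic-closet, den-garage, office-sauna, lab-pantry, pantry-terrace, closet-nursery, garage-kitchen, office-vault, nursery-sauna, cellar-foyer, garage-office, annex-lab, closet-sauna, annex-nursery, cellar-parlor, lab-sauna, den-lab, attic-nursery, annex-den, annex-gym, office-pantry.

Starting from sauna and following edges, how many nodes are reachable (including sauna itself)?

BFS from sauna visits: sauna, pantry, office, nursery, lab, closet, terrace, gallery, vault, porch, gym, garage, kitchen, chapel, attic, annex, den
Reachable nodes: 17 of 20 total.

17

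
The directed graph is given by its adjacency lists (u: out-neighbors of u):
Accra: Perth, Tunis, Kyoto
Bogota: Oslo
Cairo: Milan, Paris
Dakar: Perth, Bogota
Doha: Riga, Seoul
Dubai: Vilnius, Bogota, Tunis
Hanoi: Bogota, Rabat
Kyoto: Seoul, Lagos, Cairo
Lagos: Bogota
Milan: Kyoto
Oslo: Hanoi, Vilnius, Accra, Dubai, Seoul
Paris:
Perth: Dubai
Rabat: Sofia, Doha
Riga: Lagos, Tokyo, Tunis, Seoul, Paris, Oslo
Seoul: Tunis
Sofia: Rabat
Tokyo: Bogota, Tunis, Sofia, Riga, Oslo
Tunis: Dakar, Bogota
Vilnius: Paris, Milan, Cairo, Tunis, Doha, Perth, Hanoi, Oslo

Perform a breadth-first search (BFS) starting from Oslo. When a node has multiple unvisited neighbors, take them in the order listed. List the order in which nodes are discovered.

Oslo, Hanoi, Vilnius, Accra, Dubai, Seoul, Bogota, Rabat, Paris, Milan, Cairo, Tunis, Doha, Perth, Kyoto, Sofia, Dakar, Riga, Lagos, Tokyo

Visit Oslo; enqueue Hanoi, Vilnius, Accra, Dubai, Seoul → queue [Hanoi, Vilnius, Accra, Dubai, Seoul]
Visit Hanoi; enqueue Bogota, Rabat → queue [Vilnius, Accra, Dubai, Seoul, Bogota, Rabat]
Visit Vilnius; enqueue Paris, Milan, Cairo, Tunis, Doha, Perth → queue [Accra, Dubai, Seoul, Bogota, Rabat, Paris, Milan, Cairo, Tunis, Doha, Perth]
Visit Accra; enqueue Kyoto → queue [Dubai, Seoul, Bogota, Rabat, Paris, Milan, Cairo, Tunis, Doha, Perth, Kyoto]
Visit Dubai → queue [Seoul, Bogota, Rabat, Paris, Milan, Cairo, Tunis, Doha, Perth, Kyoto]
Visit Seoul → queue [Bogota, Rabat, Paris, Milan, Cairo, Tunis, Doha, Perth, Kyoto]
Visit Bogota → queue [Rabat, Paris, Milan, Cairo, Tunis, Doha, Perth, Kyoto]
Visit Rabat; enqueue Sofia → queue [Paris, Milan, Cairo, Tunis, Doha, Perth, Kyoto, Sofia]
Visit Paris → queue [Milan, Cairo, Tunis, Doha, Perth, Kyoto, Sofia]
Visit Milan → queue [Cairo, Tunis, Doha, Perth, Kyoto, Sofia]
Visit Cairo → queue [Tunis, Doha, Perth, Kyoto, Sofia]
Visit Tunis; enqueue Dakar → queue [Doha, Perth, Kyoto, Sofia, Dakar]
Visit Doha; enqueue Riga → queue [Perth, Kyoto, Sofia, Dakar, Riga]
Visit Perth → queue [Kyoto, Sofia, Dakar, Riga]
Visit Kyoto; enqueue Lagos → queue [Sofia, Dakar, Riga, Lagos]
Visit Sofia → queue [Dakar, Riga, Lagos]
Visit Dakar → queue [Riga, Lagos]
Visit Riga; enqueue Tokyo → queue [Lagos, Tokyo]
Visit Lagos → queue [Tokyo]
Visit Tokyo → queue []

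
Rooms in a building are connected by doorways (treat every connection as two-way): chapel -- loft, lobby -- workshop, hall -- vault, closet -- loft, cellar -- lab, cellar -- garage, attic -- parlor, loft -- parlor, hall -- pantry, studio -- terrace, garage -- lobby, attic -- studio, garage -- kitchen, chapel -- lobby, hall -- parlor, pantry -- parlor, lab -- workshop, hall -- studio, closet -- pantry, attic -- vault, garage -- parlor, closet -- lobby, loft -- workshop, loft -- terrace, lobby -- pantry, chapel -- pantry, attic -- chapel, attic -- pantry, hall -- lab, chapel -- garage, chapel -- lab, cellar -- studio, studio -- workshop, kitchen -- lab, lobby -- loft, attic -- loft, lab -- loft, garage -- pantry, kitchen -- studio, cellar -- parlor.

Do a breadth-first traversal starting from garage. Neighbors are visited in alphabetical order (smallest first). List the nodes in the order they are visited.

Visit garage; enqueue cellar, chapel, kitchen, lobby, pantry, parlor → queue [cellar, chapel, kitchen, lobby, pantry, parlor]
Visit cellar; enqueue lab, studio → queue [chapel, kitchen, lobby, pantry, parlor, lab, studio]
Visit chapel; enqueue attic, loft → queue [kitchen, lobby, pantry, parlor, lab, studio, attic, loft]
Visit kitchen → queue [lobby, pantry, parlor, lab, studio, attic, loft]
Visit lobby; enqueue closet, workshop → queue [pantry, parlor, lab, studio, attic, loft, closet, workshop]
Visit pantry; enqueue hall → queue [parlor, lab, studio, attic, loft, closet, workshop, hall]
Visit parlor → queue [lab, studio, attic, loft, closet, workshop, hall]
Visit lab → queue [studio, attic, loft, closet, workshop, hall]
Visit studio; enqueue terrace → queue [attic, loft, closet, workshop, hall, terrace]
Visit attic; enqueue vault → queue [loft, closet, workshop, hall, terrace, vault]
Visit loft → queue [closet, workshop, hall, terrace, vault]
Visit closet → queue [workshop, hall, terrace, vault]
Visit workshop → queue [hall, terrace, vault]
Visit hall → queue [terrace, vault]
Visit terrace → queue [vault]
Visit vault → queue []

garage, cellar, chapel, kitchen, lobby, pantry, parlor, lab, studio, attic, loft, closet, workshop, hall, terrace, vault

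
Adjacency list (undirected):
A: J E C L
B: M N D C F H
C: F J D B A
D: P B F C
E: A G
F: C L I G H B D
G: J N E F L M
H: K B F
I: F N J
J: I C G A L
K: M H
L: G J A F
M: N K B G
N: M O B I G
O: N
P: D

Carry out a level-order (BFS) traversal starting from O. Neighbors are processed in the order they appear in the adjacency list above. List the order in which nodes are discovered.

Visit O; enqueue N → queue [N]
Visit N; enqueue M, B, I, G → queue [M, B, I, G]
Visit M; enqueue K → queue [B, I, G, K]
Visit B; enqueue D, C, F, H → queue [I, G, K, D, C, F, H]
Visit I; enqueue J → queue [G, K, D, C, F, H, J]
Visit G; enqueue E, L → queue [K, D, C, F, H, J, E, L]
Visit K → queue [D, C, F, H, J, E, L]
Visit D; enqueue P → queue [C, F, H, J, E, L, P]
Visit C; enqueue A → queue [F, H, J, E, L, P, A]
Visit F → queue [H, J, E, L, P, A]
Visit H → queue [J, E, L, P, A]
Visit J → queue [E, L, P, A]
Visit E → queue [L, P, A]
Visit L → queue [P, A]
Visit P → queue [A]
Visit A → queue []

O → N → M → B → I → G → K → D → C → F → H → J → E → L → P → A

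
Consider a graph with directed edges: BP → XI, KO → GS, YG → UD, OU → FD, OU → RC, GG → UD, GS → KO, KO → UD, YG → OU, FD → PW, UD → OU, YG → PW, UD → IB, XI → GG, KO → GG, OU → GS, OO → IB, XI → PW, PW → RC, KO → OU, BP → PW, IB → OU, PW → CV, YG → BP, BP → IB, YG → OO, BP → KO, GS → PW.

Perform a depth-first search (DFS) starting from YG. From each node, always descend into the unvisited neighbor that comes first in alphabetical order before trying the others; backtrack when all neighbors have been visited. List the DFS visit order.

YG, BP, IB, OU, FD, PW, CV, RC, GS, KO, GG, UD, XI, OO

Visit YG
YG → BP
BP → IB
IB → OU
OU → FD
FD → PW
PW → CV
PW → RC
OU → GS
GS → KO
KO → GG
GG → UD
BP → XI
YG → OO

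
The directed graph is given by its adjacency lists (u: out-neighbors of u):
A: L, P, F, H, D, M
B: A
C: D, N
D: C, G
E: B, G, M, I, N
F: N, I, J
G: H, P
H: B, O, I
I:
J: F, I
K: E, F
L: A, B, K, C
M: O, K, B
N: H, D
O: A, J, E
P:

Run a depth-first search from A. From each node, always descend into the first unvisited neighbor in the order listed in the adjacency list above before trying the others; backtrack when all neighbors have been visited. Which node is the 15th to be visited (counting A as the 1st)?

Visit A
A → L
L → B
L → K
K → E
E → G
G → H
H → O
O → J
J → F
F → N
N → D
D → C
F → I
G → P
E → M

Visit order: A, L, B, K, E, G, H, O, J, F, N, D, C, I, P, M

P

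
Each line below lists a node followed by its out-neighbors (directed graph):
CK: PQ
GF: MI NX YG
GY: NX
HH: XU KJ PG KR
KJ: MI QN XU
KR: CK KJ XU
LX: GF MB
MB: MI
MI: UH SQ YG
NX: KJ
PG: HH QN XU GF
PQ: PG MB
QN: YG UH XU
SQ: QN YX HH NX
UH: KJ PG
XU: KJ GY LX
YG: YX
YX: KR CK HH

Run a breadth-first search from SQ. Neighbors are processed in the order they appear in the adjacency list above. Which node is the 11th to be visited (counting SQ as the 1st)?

Visit SQ; enqueue QN, YX, HH, NX → queue [QN, YX, HH, NX]
Visit QN; enqueue YG, UH, XU → queue [YX, HH, NX, YG, UH, XU]
Visit YX; enqueue KR, CK → queue [HH, NX, YG, UH, XU, KR, CK]
Visit HH; enqueue KJ, PG → queue [NX, YG, UH, XU, KR, CK, KJ, PG]
Visit NX → queue [YG, UH, XU, KR, CK, KJ, PG]
Visit YG → queue [UH, XU, KR, CK, KJ, PG]
Visit UH → queue [XU, KR, CK, KJ, PG]
Visit XU; enqueue GY, LX → queue [KR, CK, KJ, PG, GY, LX]
Visit KR → queue [CK, KJ, PG, GY, LX]
Visit CK; enqueue PQ → queue [KJ, PG, GY, LX, PQ]
Visit KJ; enqueue MI → queue [PG, GY, LX, PQ, MI]
Visit PG; enqueue GF → queue [GY, LX, PQ, MI, GF]
Visit GY → queue [LX, PQ, MI, GF]
Visit LX; enqueue MB → queue [PQ, MI, GF, MB]
Visit PQ → queue [MI, GF, MB]
Visit MI → queue [GF, MB]
Visit GF → queue [MB]
Visit MB → queue []

Visit order: SQ, QN, YX, HH, NX, YG, UH, XU, KR, CK, KJ, PG, GY, LX, PQ, MI, GF, MB

KJ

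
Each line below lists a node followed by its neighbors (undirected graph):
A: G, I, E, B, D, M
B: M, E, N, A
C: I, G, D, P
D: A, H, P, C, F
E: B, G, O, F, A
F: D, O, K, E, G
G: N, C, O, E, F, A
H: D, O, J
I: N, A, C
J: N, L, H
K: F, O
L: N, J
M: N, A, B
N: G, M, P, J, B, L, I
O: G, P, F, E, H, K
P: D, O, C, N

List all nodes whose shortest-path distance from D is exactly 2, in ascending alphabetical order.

B, E, G, I, J, K, M, N, O

Level 0: D
Level 1: A, C, F, H, P
Level 2: B, E, G, I, J, K, M, N, O
Level 3: L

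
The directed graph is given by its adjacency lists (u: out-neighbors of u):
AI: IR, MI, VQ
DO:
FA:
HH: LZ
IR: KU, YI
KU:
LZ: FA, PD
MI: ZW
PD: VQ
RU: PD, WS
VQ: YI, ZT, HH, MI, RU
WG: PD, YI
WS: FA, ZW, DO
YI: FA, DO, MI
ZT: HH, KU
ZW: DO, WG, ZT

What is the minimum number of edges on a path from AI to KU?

Level 0: AI
Level 1: IR, MI, VQ
Level 2: HH, KU, RU, YI, ZT, ZW
Level 3: DO, FA, LZ, PD, WG, WS
KU first appears at level 2.

2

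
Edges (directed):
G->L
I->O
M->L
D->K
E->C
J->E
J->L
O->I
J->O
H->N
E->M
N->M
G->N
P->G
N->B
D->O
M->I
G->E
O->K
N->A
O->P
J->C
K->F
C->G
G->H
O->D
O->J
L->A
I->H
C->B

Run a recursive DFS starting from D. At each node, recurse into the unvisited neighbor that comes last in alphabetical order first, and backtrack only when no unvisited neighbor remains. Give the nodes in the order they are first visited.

Visit D
D → O
O → P
P → G
G → N
N → M
M → L
L → A
M → I
I → H
N → B
G → E
E → C
O → K
K → F
O → J

D O P G N M L A I H B E C K F J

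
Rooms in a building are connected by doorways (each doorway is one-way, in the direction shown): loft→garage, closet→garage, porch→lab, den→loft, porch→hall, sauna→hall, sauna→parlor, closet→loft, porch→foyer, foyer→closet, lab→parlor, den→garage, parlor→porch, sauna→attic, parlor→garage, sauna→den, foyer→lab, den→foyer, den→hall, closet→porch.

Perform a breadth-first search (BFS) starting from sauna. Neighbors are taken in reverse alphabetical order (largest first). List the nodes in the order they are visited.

Visit sauna; enqueue parlor, hall, den, attic → queue [parlor, hall, den, attic]
Visit parlor; enqueue porch, garage → queue [hall, den, attic, porch, garage]
Visit hall → queue [den, attic, porch, garage]
Visit den; enqueue loft, foyer → queue [attic, porch, garage, loft, foyer]
Visit attic → queue [porch, garage, loft, foyer]
Visit porch; enqueue lab → queue [garage, loft, foyer, lab]
Visit garage → queue [loft, foyer, lab]
Visit loft → queue [foyer, lab]
Visit foyer; enqueue closet → queue [lab, closet]
Visit lab → queue [closet]
Visit closet → queue []

sauna parlor hall den attic porch garage loft foyer lab closet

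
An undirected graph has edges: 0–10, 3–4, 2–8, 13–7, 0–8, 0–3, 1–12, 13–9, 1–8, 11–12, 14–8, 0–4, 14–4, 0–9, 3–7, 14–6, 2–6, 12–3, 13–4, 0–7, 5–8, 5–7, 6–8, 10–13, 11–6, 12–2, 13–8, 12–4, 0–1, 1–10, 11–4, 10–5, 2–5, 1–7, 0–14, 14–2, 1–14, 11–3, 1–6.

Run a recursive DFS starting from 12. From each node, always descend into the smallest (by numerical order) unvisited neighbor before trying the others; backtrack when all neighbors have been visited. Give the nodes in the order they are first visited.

Visit 12
12 → 1
1 → 0
0 → 3
3 → 4
4 → 11
11 → 6
6 → 2
2 → 5
5 → 7
7 → 13
13 → 8
8 → 14
13 → 9
13 → 10

12 1 0 3 4 11 6 2 5 7 13 8 14 9 10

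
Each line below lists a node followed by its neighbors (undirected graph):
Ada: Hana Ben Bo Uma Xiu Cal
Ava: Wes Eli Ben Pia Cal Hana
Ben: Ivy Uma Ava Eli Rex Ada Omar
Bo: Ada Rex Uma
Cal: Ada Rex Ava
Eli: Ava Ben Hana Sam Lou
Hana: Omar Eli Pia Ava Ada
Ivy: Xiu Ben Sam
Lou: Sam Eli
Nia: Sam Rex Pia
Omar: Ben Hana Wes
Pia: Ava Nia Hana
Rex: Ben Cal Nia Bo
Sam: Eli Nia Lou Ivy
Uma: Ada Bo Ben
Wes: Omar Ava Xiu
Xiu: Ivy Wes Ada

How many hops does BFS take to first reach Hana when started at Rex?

3

Level 0: Rex
Level 1: Ben, Bo, Cal, Nia
Level 2: Ada, Ava, Eli, Ivy, Omar, Pia, Sam, Uma
Level 3: Hana, Lou, Wes, Xiu
Hana first appears at level 3.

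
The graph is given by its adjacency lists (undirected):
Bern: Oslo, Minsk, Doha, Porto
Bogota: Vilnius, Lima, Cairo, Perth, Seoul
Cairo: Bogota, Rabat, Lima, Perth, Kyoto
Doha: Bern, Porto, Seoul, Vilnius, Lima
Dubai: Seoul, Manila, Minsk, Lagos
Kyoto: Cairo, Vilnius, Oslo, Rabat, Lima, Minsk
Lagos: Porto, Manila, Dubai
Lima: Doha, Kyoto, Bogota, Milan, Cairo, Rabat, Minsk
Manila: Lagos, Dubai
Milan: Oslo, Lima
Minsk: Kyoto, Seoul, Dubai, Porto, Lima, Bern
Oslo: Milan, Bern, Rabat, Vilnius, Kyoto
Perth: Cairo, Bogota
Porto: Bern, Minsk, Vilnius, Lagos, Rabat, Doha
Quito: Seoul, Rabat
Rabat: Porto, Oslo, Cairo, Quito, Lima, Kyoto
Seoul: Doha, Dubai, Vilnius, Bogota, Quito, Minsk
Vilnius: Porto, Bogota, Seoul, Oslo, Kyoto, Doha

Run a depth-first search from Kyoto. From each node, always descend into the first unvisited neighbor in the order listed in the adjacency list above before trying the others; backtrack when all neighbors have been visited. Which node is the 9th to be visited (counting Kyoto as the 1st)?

Lima

Visit Kyoto
Kyoto → Cairo
Cairo → Bogota
Bogota → Vilnius
Vilnius → Porto
Porto → Bern
Bern → Oslo
Oslo → Milan
Milan → Lima
Lima → Doha
Doha → Seoul
Seoul → Dubai
Dubai → Manila
Manila → Lagos
Dubai → Minsk
Seoul → Quito
Quito → Rabat
Bogota → Perth

Visit order: Kyoto, Cairo, Bogota, Vilnius, Porto, Bern, Oslo, Milan, Lima, Doha, Seoul, Dubai, Manila, Lagos, Minsk, Quito, Rabat, Perth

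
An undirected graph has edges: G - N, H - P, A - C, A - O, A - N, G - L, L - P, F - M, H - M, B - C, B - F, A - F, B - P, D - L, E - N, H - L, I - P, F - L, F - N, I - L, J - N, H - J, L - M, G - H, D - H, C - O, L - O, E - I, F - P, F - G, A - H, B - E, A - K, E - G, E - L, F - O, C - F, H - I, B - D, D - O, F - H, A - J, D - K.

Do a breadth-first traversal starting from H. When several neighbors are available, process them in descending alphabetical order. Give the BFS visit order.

H P M L J I G F D A B O E N C K

Visit H; enqueue P, M, L, J, I, G, F, D, A → queue [P, M, L, J, I, G, F, D, A]
Visit P; enqueue B → queue [M, L, J, I, G, F, D, A, B]
Visit M → queue [L, J, I, G, F, D, A, B]
Visit L; enqueue O, E → queue [J, I, G, F, D, A, B, O, E]
Visit J; enqueue N → queue [I, G, F, D, A, B, O, E, N]
Visit I → queue [G, F, D, A, B, O, E, N]
Visit G → queue [F, D, A, B, O, E, N]
Visit F; enqueue C → queue [D, A, B, O, E, N, C]
Visit D; enqueue K → queue [A, B, O, E, N, C, K]
Visit A → queue [B, O, E, N, C, K]
Visit B → queue [O, E, N, C, K]
Visit O → queue [E, N, C, K]
Visit E → queue [N, C, K]
Visit N → queue [C, K]
Visit C → queue [K]
Visit K → queue []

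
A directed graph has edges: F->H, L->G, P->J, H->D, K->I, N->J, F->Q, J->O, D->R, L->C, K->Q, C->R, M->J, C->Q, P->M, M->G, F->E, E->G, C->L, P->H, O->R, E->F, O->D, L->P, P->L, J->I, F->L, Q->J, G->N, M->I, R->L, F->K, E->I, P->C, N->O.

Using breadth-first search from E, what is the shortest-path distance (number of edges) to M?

Level 0: E
Level 1: F, G, I
Level 2: H, K, L, N, Q
Level 3: C, D, J, O, P
Level 4: M, R
M first appears at level 4.

4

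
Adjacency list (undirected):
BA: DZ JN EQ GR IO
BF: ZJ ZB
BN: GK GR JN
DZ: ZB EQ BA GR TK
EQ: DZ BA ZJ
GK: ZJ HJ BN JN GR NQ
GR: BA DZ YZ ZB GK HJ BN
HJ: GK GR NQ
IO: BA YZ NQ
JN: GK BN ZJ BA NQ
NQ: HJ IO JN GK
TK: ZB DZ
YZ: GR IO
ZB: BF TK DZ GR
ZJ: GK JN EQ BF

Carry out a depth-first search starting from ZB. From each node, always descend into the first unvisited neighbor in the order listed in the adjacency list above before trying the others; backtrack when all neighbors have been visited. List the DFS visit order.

ZB → BF → ZJ → GK → HJ → GR → BA → DZ → EQ → TK → JN → BN → NQ → IO → YZ

Visit ZB
ZB → BF
BF → ZJ
ZJ → GK
GK → HJ
HJ → GR
GR → BA
BA → DZ
DZ → EQ
DZ → TK
BA → JN
JN → BN
JN → NQ
NQ → IO
IO → YZ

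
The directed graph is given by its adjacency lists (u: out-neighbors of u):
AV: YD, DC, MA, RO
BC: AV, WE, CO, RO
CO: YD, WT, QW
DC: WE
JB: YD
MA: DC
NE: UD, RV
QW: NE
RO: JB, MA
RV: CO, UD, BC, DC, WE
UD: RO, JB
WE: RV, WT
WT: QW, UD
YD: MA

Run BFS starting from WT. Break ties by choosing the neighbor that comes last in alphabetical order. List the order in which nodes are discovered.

Visit WT; enqueue UD, QW → queue [UD, QW]
Visit UD; enqueue RO, JB → queue [QW, RO, JB]
Visit QW; enqueue NE → queue [RO, JB, NE]
Visit RO; enqueue MA → queue [JB, NE, MA]
Visit JB; enqueue YD → queue [NE, MA, YD]
Visit NE; enqueue RV → queue [MA, YD, RV]
Visit MA; enqueue DC → queue [YD, RV, DC]
Visit YD → queue [RV, DC]
Visit RV; enqueue WE, CO, BC → queue [DC, WE, CO, BC]
Visit DC → queue [WE, CO, BC]
Visit WE → queue [CO, BC]
Visit CO → queue [BC]
Visit BC; enqueue AV → queue [AV]
Visit AV → queue []

WT -> UD -> QW -> RO -> JB -> NE -> MA -> YD -> RV -> DC -> WE -> CO -> BC -> AV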